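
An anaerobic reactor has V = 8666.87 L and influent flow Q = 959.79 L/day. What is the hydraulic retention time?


HRT = V / Q
= 8666.87 / 959.79
= 9.0300 days

9.0300 days


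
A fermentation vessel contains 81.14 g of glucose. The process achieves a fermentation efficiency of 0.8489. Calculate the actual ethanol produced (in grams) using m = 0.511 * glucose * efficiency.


Actual ethanol: m = 0.511 * 81.14 * 0.8489
m = 35.1976 g

35.1976 g


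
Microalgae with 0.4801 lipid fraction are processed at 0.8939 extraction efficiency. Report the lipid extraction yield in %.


Y = lipid_content * extraction_eff * 100
= 0.4801 * 0.8939 * 100
= 42.9161%

42.9161%


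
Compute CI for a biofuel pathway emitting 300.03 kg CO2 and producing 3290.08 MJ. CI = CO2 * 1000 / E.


CI = CO2 * 1000 / E
= 300.03 * 1000 / 3290.08
= 91.1923 g CO2/MJ

91.1923 g CO2/MJ


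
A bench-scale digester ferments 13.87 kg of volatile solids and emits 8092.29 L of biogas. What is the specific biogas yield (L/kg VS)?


Y = V / VS
= 8092.29 / 13.87
= 583.4384 L/kg VS

583.4384 L/kg VS


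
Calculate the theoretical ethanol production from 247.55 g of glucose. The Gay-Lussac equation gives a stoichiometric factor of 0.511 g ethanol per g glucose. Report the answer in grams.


Theoretical ethanol yield: m_EtOH = 0.511 * m_glucose
m_EtOH = 0.511 * 247.55 = 126.4981 g

126.4981 g


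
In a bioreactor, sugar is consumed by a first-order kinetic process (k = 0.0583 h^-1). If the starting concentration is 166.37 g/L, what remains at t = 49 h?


S = S0 * exp(-k * t)
S = 166.37 * exp(-0.0583 * 49)
S = 9.5593 g/L

9.5593 g/L


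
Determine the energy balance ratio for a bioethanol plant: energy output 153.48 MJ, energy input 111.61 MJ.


EROI = E_out / E_in
= 153.48 / 111.61
= 1.3751

1.3751


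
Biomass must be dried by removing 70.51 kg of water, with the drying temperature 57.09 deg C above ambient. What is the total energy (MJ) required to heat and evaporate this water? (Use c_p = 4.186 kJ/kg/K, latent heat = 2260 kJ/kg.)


E = m_water * (4.186 * dT + 2260) / 1000
= 70.51 * (4.186 * 57.09 + 2260) / 1000
= 176.2030 MJ

176.2030 MJ


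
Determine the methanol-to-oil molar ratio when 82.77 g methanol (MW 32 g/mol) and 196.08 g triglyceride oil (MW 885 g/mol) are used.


Molar ratio = n_MeOH / n_oil = (MeOH/32) / (oil/885) = (MeOH * 885) / (32 * oil)
= (82.77 * 885) / (32 * 196.08)
= 11.6744

11.6744


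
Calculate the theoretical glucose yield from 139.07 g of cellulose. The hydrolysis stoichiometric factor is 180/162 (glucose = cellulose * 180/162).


glucose = cellulose * 180/162
= 139.07 * 180/162
= 154.5222 g

154.5222 g


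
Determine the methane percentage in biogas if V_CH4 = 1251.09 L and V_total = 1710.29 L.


CH4% = V_CH4 / V_total * 100
= 1251.09 / 1710.29 * 100
= 73.1508%

73.1508%


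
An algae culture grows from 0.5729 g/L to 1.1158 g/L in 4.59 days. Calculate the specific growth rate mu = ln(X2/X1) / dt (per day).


mu = ln(X2/X1) / dt
= ln(1.1158/0.5729) / 4.59
= 0.1452 per day

0.1452 per day


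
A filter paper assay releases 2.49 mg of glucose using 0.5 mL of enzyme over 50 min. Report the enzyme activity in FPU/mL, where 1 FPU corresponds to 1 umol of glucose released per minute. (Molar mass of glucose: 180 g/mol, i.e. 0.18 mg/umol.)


Activity = glucose_mg / (0.18 mg/umol * V_mL * t_min)
= 2.49 / (0.18 * 0.5 * 50)
= 0.5533 FPU/mL

0.5533 FPU/mL


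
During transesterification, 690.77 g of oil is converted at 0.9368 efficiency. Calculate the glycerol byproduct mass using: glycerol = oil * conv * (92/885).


glycerol = oil * conv * (92/885)
= 690.77 * 0.9368 * 92 / 885
= 67.2705 g

67.2705 g


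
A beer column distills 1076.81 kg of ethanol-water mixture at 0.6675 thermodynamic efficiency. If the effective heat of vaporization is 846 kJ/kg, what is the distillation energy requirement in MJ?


E = m * 846 / (eta * 1000)
= 1076.81 * 846 / (0.6675 * 1000)
= 1364.7659 MJ

1364.7659 MJ


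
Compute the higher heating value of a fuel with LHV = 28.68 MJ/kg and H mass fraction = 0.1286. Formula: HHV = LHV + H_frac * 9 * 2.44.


HHV = LHV + H_frac * 9 * 2.44
= 28.68 + 0.1286 * 9 * 2.44
= 31.5041 MJ/kg

31.5041 MJ/kg


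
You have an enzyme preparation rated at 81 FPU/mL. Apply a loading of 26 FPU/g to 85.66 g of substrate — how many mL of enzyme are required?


V = dosage * m_sub / activity
V = 26 * 85.66 / 81
V = 27.4958 mL

27.4958 mL


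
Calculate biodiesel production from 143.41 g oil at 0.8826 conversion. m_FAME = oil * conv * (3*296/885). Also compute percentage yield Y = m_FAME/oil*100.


m_FAME = oil * conv * (3 * 296 / 885) = oil * conv * (888/885)
= 143.41 * 0.8826 * 888 / 885
= 127.0027 g
Y = m_FAME / oil * 100 = conv * (888/885) * 100
= 0.8826 * 888 / 885 * 100
= 88.56%

127.0027 g FAME; Y = 88.56%


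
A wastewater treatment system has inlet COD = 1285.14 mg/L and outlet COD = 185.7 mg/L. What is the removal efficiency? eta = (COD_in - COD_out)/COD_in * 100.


eta = (COD_in - COD_out) / COD_in * 100
= (1285.14 - 185.7) / 1285.14 * 100
= 85.5502%

85.5502%


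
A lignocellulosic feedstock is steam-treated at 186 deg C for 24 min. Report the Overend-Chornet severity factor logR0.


logR0 = log10(t * exp((T - 100) / 14.75))
= log10(24 * exp((186 - 100) / 14.75))
= 3.9124

3.9124


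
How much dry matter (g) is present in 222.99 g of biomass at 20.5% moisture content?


Wd = Ww * (1 - MC/100)
= 222.99 * (1 - 20.5/100)
= 177.2771 g

177.2771 g


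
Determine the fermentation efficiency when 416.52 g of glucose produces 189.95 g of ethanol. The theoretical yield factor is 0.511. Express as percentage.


Fermentation efficiency = (actual / (0.511 * glucose)) * 100
= (189.95 / (0.511 * 416.52)) * 100
= 89.2447%

89.2447%


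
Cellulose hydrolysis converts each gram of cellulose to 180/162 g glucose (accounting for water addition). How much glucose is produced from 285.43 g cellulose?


glucose = cellulose * 180/162
= 285.43 * 180/162
= 317.1444 g

317.1444 g


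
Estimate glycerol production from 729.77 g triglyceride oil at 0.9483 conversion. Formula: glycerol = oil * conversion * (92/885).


glycerol = oil * conv * (92/885)
= 729.77 * 0.9483 * 92 / 885
= 71.9410 g

71.9410 g


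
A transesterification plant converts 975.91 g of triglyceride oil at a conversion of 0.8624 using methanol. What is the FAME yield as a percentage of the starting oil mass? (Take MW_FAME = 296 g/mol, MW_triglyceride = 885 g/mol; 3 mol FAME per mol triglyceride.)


m_FAME = oil * conv * (3 * 296 / 885) = oil * conv * (888/885)
= 975.91 * 0.8624 * 888 / 885
= 844.4777 g
Y = m_FAME / oil * 100 = conv * (888/885) * 100
= 0.8624 * 888 / 885 * 100
= 86.53%

86.53%


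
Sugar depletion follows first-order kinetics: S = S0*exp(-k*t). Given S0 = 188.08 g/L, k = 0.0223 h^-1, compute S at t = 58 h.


S = S0 * exp(-k * t)
S = 188.08 * exp(-0.0223 * 58)
S = 51.5972 g/L

51.5972 g/L


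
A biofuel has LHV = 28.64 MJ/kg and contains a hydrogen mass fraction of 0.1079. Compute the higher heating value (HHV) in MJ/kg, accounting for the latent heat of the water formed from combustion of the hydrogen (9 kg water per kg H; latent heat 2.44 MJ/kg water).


HHV = LHV + H_frac * 9 * 2.44
= 28.64 + 0.1079 * 9 * 2.44
= 31.0095 MJ/kg

31.0095 MJ/kg


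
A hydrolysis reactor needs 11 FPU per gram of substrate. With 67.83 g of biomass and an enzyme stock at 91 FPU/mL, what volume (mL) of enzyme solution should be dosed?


V = dosage * m_sub / activity
V = 11 * 67.83 / 91
V = 8.1992 mL

8.1992 mL


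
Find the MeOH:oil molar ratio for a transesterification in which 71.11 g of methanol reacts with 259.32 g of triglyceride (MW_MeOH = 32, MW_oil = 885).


Molar ratio = n_MeOH / n_oil = (MeOH/32) / (oil/885) = (MeOH * 885) / (32 * oil)
= (71.11 * 885) / (32 * 259.32)
= 7.5838

7.5838


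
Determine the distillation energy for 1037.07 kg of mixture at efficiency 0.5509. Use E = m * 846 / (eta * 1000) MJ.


E = m * 846 / (eta * 1000)
= 1037.07 * 846 / (0.5509 * 1000)
= 1592.5962 MJ

1592.5962 MJ


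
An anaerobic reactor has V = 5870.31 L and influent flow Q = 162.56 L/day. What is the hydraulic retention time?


HRT = V / Q
= 5870.31 / 162.56
= 36.1117 days

36.1117 days


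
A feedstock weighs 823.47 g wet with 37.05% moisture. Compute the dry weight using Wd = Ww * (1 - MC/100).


Wd = Ww * (1 - MC/100)
= 823.47 * (1 - 37.05/100)
= 518.3744 g

518.3744 g


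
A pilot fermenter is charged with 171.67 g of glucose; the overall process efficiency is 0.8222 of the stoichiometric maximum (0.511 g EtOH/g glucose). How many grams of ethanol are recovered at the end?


Actual ethanol: m = 0.511 * 171.67 * 0.8222
m = 72.1262 g

72.1262 g


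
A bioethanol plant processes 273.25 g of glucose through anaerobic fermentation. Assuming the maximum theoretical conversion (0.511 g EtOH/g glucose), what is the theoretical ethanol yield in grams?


Theoretical ethanol yield: m_EtOH = 0.511 * m_glucose
m_EtOH = 0.511 * 273.25 = 139.6308 g

139.6308 g


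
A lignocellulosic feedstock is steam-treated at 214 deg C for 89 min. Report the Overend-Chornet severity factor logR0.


logR0 = log10(t * exp((T - 100) / 14.75))
= log10(89 * exp((214 - 100) / 14.75))
= 5.3060

5.3060


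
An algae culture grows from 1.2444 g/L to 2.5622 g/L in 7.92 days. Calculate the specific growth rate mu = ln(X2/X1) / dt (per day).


mu = ln(X2/X1) / dt
= ln(2.5622/1.2444) / 7.92
= 0.0912 per day

0.0912 per day


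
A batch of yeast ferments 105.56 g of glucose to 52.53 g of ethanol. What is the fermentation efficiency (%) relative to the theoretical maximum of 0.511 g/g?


Fermentation efficiency = (actual / (0.511 * glucose)) * 100
= (52.53 / (0.511 * 105.56)) * 100
= 97.3839%

97.3839%


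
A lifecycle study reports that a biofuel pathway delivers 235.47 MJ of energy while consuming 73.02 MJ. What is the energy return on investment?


EROI = E_out / E_in
= 235.47 / 73.02
= 3.2247

3.2247


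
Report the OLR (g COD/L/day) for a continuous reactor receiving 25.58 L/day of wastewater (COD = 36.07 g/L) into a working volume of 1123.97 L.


OLR = Q * S / V
= 25.58 * 36.07 / 1123.97
= 0.8209 g/L/day

0.8209 g/L/day


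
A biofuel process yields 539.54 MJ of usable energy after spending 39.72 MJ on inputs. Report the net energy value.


NEV = E_out - E_in
= 539.54 - 39.72
= 499.8200 MJ

499.8200 MJ


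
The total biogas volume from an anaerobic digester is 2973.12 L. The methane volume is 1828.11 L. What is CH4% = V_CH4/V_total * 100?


CH4% = V_CH4 / V_total * 100
= 1828.11 / 2973.12 * 100
= 61.4879%

61.4879%


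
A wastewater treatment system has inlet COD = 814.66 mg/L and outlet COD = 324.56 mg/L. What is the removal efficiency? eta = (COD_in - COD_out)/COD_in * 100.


eta = (COD_in - COD_out) / COD_in * 100
= (814.66 - 324.56) / 814.66 * 100
= 60.1601%

60.1601%


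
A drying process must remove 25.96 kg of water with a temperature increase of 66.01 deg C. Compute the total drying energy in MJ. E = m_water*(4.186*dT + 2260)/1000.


E = m_water * (4.186 * dT + 2260) / 1000
= 25.96 * (4.186 * 66.01 + 2260) / 1000
= 65.8428 MJ

65.8428 MJ


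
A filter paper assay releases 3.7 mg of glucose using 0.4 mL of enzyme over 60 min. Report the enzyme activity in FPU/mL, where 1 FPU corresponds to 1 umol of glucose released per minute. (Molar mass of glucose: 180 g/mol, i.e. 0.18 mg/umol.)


Activity = glucose_mg / (0.18 mg/umol * V_mL * t_min)
= 3.7 / (0.18 * 0.4 * 60)
= 0.8565 FPU/mL

0.8565 FPU/mL


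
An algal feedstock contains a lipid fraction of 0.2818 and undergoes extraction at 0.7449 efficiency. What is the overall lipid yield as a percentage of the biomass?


Y = lipid_content * extraction_eff * 100
= 0.2818 * 0.7449 * 100
= 20.9913%

20.9913%


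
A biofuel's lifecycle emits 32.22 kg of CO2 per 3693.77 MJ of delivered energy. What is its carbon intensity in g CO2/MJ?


CI = CO2 * 1000 / E
= 32.22 * 1000 / 3693.77
= 8.7228 g CO2/MJ

8.7228 g CO2/MJ


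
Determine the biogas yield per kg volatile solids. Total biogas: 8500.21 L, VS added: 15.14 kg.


Y = V / VS
= 8500.21 / 15.14
= 561.4406 L/kg VS

561.4406 L/kg VS


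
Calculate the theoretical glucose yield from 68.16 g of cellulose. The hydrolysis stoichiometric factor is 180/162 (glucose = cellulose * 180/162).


glucose = cellulose * 180/162
= 68.16 * 180/162
= 75.7333 g

75.7333 g


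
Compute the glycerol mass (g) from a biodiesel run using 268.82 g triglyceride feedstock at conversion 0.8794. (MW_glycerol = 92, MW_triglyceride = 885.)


glycerol = oil * conv * (92/885)
= 268.82 * 0.8794 * 92 / 885
= 24.5749 g

24.5749 g


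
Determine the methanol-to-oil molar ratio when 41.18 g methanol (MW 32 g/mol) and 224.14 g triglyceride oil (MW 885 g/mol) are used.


Molar ratio = n_MeOH / n_oil = (MeOH/32) / (oil/885) = (MeOH * 885) / (32 * oil)
= (41.18 * 885) / (32 * 224.14)
= 5.0811

5.0811


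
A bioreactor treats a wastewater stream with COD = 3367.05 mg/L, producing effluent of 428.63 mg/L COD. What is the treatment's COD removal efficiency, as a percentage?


eta = (COD_in - COD_out) / COD_in * 100
= (3367.05 - 428.63) / 3367.05 * 100
= 87.2699%

87.2699%


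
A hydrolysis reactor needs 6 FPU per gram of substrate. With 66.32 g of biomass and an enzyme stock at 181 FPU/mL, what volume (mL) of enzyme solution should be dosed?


V = dosage * m_sub / activity
V = 6 * 66.32 / 181
V = 2.1985 mL

2.1985 mL


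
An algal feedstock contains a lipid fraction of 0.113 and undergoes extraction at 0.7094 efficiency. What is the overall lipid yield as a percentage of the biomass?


Y = lipid_content * extraction_eff * 100
= 0.113 * 0.7094 * 100
= 8.0162%

8.0162%


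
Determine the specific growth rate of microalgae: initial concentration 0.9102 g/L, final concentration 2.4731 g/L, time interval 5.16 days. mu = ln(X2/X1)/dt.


mu = ln(X2/X1) / dt
= ln(2.4731/0.9102) / 5.16
= 0.1937 per day

0.1937 per day


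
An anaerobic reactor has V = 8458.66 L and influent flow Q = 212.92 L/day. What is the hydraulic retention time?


HRT = V / Q
= 8458.66 / 212.92
= 39.7269 days

39.7269 days


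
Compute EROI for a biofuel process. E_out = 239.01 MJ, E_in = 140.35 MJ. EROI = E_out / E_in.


EROI = E_out / E_in
= 239.01 / 140.35
= 1.7030

1.7030


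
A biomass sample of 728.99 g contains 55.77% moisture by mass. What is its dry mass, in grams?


Wd = Ww * (1 - MC/100)
= 728.99 * (1 - 55.77/100)
= 322.4323 g

322.4323 g


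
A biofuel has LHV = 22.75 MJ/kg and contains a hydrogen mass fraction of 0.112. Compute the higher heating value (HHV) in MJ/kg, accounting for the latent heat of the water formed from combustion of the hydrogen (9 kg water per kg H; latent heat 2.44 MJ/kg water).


HHV = LHV + H_frac * 9 * 2.44
= 22.75 + 0.112 * 9 * 2.44
= 25.2095 MJ/kg

25.2095 MJ/kg


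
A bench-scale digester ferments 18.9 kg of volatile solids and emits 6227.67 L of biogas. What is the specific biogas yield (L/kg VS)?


Y = V / VS
= 6227.67 / 18.9
= 329.5063 L/kg VS

329.5063 L/kg VS


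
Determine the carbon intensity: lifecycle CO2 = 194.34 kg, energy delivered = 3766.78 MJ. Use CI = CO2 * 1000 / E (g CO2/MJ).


CI = CO2 * 1000 / E
= 194.34 * 1000 / 3766.78
= 51.5931 g CO2/MJ

51.5931 g CO2/MJ


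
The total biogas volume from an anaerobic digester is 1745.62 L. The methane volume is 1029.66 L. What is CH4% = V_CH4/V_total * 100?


CH4% = V_CH4 / V_total * 100
= 1029.66 / 1745.62 * 100
= 58.9853%

58.9853%


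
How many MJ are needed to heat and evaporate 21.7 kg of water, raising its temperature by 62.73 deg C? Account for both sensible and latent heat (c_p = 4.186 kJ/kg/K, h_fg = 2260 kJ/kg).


E = m_water * (4.186 * dT + 2260) / 1000
= 21.7 * (4.186 * 62.73 + 2260) / 1000
= 54.7402 MJ

54.7402 MJ


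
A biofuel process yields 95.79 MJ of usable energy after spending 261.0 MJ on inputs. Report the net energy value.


NEV = E_out - E_in
= 95.79 - 261.0
= -165.2100 MJ

-165.2100 MJ


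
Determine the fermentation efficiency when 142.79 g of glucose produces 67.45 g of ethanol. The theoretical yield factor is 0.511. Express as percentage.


Fermentation efficiency = (actual / (0.511 * glucose)) * 100
= (67.45 / (0.511 * 142.79)) * 100
= 92.4407%

92.4407%


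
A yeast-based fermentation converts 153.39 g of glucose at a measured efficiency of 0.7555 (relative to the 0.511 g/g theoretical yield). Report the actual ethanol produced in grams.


Actual ethanol: m = 0.511 * 153.39 * 0.7555
m = 59.2178 g

59.2178 g


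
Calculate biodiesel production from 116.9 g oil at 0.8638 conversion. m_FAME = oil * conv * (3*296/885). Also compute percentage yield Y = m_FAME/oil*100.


m_FAME = oil * conv * (3 * 296 / 885) = oil * conv * (888/885)
= 116.9 * 0.8638 * 888 / 885
= 101.3205 g
Y = m_FAME / oil * 100 = conv * (888/885) * 100
= 0.8638 * 888 / 885 * 100
= 86.67%

101.3205 g FAME; Y = 86.67%


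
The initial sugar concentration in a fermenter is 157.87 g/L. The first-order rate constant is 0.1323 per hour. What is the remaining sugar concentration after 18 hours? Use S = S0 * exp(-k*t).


S = S0 * exp(-k * t)
S = 157.87 * exp(-0.1323 * 18)
S = 14.5905 g/L

14.5905 g/L


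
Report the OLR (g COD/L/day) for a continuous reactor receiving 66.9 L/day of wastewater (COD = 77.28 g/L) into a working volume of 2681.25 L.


OLR = Q * S / V
= 66.9 * 77.28 / 2681.25
= 1.9282 g/L/day

1.9282 g/L/day


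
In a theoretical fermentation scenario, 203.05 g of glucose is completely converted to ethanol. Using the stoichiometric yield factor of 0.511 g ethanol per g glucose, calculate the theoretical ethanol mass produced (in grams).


Theoretical ethanol yield: m_EtOH = 0.511 * m_glucose
m_EtOH = 0.511 * 203.05 = 103.7586 g

103.7586 g


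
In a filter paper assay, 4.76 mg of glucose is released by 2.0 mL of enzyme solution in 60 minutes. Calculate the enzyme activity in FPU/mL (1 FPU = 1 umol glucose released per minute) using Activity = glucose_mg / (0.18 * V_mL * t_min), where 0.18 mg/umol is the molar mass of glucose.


Activity = glucose_mg / (0.18 mg/umol * V_mL * t_min)
= 4.76 / (0.18 * 2.0 * 60)
= 0.2204 FPU/mL

0.2204 FPU/mL


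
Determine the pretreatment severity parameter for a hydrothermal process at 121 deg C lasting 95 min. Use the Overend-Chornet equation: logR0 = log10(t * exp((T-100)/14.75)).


logR0 = log10(t * exp((T - 100) / 14.75))
= log10(95 * exp((121 - 100) / 14.75))
= 2.5960

2.5960


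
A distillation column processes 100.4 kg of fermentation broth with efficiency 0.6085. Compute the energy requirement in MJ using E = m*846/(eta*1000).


E = m * 846 / (eta * 1000)
= 100.4 * 846 / (0.6085 * 1000)
= 139.5865 MJ

139.5865 MJ


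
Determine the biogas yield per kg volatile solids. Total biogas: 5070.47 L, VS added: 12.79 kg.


Y = V / VS
= 5070.47 / 12.79
= 396.4402 L/kg VS

396.4402 L/kg VS


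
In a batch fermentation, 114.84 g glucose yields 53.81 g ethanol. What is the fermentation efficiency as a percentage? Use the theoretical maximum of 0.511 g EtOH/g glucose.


Fermentation efficiency = (actual / (0.511 * glucose)) * 100
= (53.81 / (0.511 * 114.84)) * 100
= 91.6957%

91.6957%


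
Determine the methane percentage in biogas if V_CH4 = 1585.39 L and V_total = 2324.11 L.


CH4% = V_CH4 / V_total * 100
= 1585.39 / 2324.11 * 100
= 68.2149%

68.2149%


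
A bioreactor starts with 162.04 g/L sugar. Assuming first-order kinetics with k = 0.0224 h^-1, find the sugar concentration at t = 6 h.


S = S0 * exp(-k * t)
S = 162.04 * exp(-0.0224 * 6)
S = 141.6619 g/L

141.6619 g/L


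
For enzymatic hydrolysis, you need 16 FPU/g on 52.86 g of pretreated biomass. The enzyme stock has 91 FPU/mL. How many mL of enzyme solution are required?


V = dosage * m_sub / activity
V = 16 * 52.86 / 91
V = 9.2941 mL

9.2941 mL


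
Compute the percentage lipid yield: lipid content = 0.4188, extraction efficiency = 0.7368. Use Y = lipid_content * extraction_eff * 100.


Y = lipid_content * extraction_eff * 100
= 0.4188 * 0.7368 * 100
= 30.8572%

30.8572%


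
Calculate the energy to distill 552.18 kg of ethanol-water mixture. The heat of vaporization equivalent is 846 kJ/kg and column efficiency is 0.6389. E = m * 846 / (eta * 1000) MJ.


E = m * 846 / (eta * 1000)
= 552.18 * 846 / (0.6389 * 1000)
= 731.1696 MJ

731.1696 MJ


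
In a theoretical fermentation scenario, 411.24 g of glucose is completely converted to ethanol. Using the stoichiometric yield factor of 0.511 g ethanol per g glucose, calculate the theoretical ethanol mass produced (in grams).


Theoretical ethanol yield: m_EtOH = 0.511 * m_glucose
m_EtOH = 0.511 * 411.24 = 210.1436 g

210.1436 g


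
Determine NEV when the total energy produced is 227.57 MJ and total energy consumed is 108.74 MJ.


NEV = E_out - E_in
= 227.57 - 108.74
= 118.8300 MJ

118.8300 MJ


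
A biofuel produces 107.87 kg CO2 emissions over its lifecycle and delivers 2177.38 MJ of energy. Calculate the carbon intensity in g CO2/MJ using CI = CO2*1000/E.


CI = CO2 * 1000 / E
= 107.87 * 1000 / 2177.38
= 49.5412 g CO2/MJ

49.5412 g CO2/MJ


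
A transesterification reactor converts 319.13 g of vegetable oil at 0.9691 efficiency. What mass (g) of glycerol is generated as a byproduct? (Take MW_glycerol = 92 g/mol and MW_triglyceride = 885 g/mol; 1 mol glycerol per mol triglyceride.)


glycerol = oil * conv * (92/885)
= 319.13 * 0.9691 * 92 / 885
= 32.1500 g

32.1500 g


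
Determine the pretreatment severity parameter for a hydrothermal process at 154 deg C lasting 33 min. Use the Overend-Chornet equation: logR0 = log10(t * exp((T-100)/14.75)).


logR0 = log10(t * exp((T - 100) / 14.75))
= log10(33 * exp((154 - 100) / 14.75))
= 3.1085

3.1085


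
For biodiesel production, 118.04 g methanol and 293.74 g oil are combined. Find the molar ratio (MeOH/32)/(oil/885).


Molar ratio = n_MeOH / n_oil = (MeOH/32) / (oil/885) = (MeOH * 885) / (32 * oil)
= (118.04 * 885) / (32 * 293.74)
= 11.1137

11.1137


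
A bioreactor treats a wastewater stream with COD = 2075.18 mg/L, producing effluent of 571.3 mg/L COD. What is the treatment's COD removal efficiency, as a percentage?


eta = (COD_in - COD_out) / COD_in * 100
= (2075.18 - 571.3) / 2075.18 * 100
= 72.4699%

72.4699%


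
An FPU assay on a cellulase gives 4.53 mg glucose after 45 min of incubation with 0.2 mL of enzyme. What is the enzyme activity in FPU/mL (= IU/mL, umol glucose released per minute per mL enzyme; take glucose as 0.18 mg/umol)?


Activity = glucose_mg / (0.18 mg/umol * V_mL * t_min)
= 4.53 / (0.18 * 0.2 * 45)
= 2.7963 FPU/mL

2.7963 FPU/mL


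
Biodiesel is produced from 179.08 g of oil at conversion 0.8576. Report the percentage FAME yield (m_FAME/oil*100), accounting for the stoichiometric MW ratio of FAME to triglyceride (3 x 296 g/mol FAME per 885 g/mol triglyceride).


m_FAME = oil * conv * (3 * 296 / 885) = oil * conv * (888/885)
= 179.08 * 0.8576 * 888 / 885
= 154.0996 g
Y = m_FAME / oil * 100 = conv * (888/885) * 100
= 0.8576 * 888 / 885 * 100
= 86.05%

86.05%


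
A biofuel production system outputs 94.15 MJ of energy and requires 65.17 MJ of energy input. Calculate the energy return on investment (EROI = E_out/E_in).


EROI = E_out / E_in
= 94.15 / 65.17
= 1.4447

1.4447


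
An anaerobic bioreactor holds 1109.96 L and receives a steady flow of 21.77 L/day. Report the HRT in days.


HRT = V / Q
= 1109.96 / 21.77
= 50.9858 days

50.9858 days


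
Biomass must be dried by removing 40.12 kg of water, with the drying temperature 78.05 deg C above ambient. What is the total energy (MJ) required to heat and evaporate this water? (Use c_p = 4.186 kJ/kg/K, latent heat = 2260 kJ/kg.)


E = m_water * (4.186 * dT + 2260) / 1000
= 40.12 * (4.186 * 78.05 + 2260) / 1000
= 103.7791 MJ

103.7791 MJ


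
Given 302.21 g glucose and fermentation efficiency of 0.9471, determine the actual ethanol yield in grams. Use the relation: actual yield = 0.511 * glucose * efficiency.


Actual ethanol: m = 0.511 * 302.21 * 0.9471
m = 146.2600 g

146.2600 g


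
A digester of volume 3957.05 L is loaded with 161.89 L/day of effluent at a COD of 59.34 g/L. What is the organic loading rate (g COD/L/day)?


OLR = Q * S / V
= 161.89 * 59.34 / 3957.05
= 2.4277 g/L/day

2.4277 g/L/day


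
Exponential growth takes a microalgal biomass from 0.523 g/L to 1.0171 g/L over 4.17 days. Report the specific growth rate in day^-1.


mu = ln(X2/X1) / dt
= ln(1.0171/0.523) / 4.17
= 0.1595 per day

0.1595 per day


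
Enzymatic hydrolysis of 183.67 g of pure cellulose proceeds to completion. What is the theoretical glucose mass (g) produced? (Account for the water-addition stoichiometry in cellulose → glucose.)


glucose = cellulose * 180/162
= 183.67 * 180/162
= 204.0778 g

204.0778 g


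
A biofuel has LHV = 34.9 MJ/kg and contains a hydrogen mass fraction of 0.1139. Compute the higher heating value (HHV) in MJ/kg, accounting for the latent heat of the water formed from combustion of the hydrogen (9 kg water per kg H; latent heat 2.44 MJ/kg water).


HHV = LHV + H_frac * 9 * 2.44
= 34.9 + 0.1139 * 9 * 2.44
= 37.4012 MJ/kg

37.4012 MJ/kg


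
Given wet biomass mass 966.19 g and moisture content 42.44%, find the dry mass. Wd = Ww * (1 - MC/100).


Wd = Ww * (1 - MC/100)
= 966.19 * (1 - 42.44/100)
= 556.1390 g

556.1390 g


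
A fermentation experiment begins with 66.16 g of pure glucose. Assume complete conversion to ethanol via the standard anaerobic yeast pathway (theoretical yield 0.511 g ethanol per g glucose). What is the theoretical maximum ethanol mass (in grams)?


Theoretical ethanol yield: m_EtOH = 0.511 * m_glucose
m_EtOH = 0.511 * 66.16 = 33.8078 g

33.8078 g


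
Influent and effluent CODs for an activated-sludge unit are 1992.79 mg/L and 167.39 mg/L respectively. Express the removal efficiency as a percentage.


eta = (COD_in - COD_out) / COD_in * 100
= (1992.79 - 167.39) / 1992.79 * 100
= 91.6002%

91.6002%


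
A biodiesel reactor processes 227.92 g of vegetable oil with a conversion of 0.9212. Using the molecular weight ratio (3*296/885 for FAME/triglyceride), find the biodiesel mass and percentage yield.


m_FAME = oil * conv * (3 * 296 / 885) = oil * conv * (888/885)
= 227.92 * 0.9212 * 888 / 885
= 210.6716 g
Y = m_FAME / oil * 100 = conv * (888/885) * 100
= 0.9212 * 888 / 885 * 100
= 92.43%

210.6716 g FAME; Y = 92.43%


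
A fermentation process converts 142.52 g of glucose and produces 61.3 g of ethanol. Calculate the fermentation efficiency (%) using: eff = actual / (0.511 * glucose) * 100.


Fermentation efficiency = (actual / (0.511 * glucose)) * 100
= (61.3 / (0.511 * 142.52)) * 100
= 84.1712%

84.1712%


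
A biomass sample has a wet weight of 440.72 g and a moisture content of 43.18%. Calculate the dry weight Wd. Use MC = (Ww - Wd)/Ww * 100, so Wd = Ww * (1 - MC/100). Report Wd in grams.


Wd = Ww * (1 - MC/100)
= 440.72 * (1 - 43.18/100)
= 250.4171 g

250.4171 g


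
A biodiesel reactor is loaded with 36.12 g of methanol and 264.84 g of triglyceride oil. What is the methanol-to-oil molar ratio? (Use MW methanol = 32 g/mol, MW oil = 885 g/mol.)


Molar ratio = n_MeOH / n_oil = (MeOH/32) / (oil/885) = (MeOH * 885) / (32 * oil)
= (36.12 * 885) / (32 * 264.84)
= 3.7719

3.7719


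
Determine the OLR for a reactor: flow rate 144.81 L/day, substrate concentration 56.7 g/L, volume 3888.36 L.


OLR = Q * S / V
= 144.81 * 56.7 / 3888.36
= 2.1116 g/L/day

2.1116 g/L/day


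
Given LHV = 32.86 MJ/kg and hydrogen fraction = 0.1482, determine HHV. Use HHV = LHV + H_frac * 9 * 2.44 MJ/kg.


HHV = LHV + H_frac * 9 * 2.44
= 32.86 + 0.1482 * 9 * 2.44
= 36.1145 MJ/kg

36.1145 MJ/kg


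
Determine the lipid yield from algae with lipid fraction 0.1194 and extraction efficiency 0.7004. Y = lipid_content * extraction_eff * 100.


Y = lipid_content * extraction_eff * 100
= 0.1194 * 0.7004 * 100
= 8.3628%

8.3628%


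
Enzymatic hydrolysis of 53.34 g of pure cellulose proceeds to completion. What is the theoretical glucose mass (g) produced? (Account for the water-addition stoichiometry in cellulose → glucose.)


glucose = cellulose * 180/162
= 53.34 * 180/162
= 59.2667 g

59.2667 g


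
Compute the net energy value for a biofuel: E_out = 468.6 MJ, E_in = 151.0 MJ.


NEV = E_out - E_in
= 468.6 - 151.0
= 317.6000 MJ

317.6000 MJ


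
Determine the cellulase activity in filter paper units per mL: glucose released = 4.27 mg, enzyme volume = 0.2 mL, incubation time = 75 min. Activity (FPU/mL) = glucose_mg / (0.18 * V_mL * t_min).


Activity = glucose_mg / (0.18 mg/umol * V_mL * t_min)
= 4.27 / (0.18 * 0.2 * 75)
= 1.5815 FPU/mL

1.5815 FPU/mL


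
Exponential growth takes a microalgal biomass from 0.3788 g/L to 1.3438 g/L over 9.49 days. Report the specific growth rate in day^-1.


mu = ln(X2/X1) / dt
= ln(1.3438/0.3788) / 9.49
= 0.1334 per day

0.1334 per day


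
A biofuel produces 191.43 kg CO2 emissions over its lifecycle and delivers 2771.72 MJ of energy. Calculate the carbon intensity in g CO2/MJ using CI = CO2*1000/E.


CI = CO2 * 1000 / E
= 191.43 * 1000 / 2771.72
= 69.0654 g CO2/MJ

69.0654 g CO2/MJ


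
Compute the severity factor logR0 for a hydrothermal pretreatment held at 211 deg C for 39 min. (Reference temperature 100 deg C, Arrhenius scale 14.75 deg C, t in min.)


logR0 = log10(t * exp((T - 100) / 14.75))
= log10(39 * exp((211 - 100) / 14.75))
= 4.8593

4.8593


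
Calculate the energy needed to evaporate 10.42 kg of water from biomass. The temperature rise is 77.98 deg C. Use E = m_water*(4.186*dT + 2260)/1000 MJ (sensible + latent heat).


E = m_water * (4.186 * dT + 2260) / 1000
= 10.42 * (4.186 * 77.98 + 2260) / 1000
= 26.9505 MJ

26.9505 MJ


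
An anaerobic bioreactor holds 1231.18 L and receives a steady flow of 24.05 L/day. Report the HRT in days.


HRT = V / Q
= 1231.18 / 24.05
= 51.1925 days

51.1925 days


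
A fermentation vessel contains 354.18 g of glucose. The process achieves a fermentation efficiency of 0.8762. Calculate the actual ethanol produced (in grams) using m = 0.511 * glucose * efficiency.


Actual ethanol: m = 0.511 * 354.18 * 0.8762
m = 158.5799 g

158.5799 g


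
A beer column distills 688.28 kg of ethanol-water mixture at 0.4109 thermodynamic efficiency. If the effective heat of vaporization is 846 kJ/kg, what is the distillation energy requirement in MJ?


E = m * 846 / (eta * 1000)
= 688.28 * 846 / (0.4109 * 1000)
= 1417.0963 MJ

1417.0963 MJ


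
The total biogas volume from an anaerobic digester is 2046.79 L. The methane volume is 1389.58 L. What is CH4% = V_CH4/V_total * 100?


CH4% = V_CH4 / V_total * 100
= 1389.58 / 2046.79 * 100
= 67.8907%

67.8907%


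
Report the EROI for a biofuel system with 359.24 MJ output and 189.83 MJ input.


EROI = E_out / E_in
= 359.24 / 189.83
= 1.8924

1.8924


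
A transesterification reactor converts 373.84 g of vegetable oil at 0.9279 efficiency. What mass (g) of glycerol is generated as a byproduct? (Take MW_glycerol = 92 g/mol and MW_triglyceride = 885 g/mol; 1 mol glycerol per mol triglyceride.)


glycerol = oil * conv * (92/885)
= 373.84 * 0.9279 * 92 / 885
= 36.0605 g

36.0605 g


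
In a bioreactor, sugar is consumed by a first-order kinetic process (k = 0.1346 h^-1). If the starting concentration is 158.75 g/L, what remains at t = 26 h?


S = S0 * exp(-k * t)
S = 158.75 * exp(-0.1346 * 26)
S = 4.7958 g/L

4.7958 g/L


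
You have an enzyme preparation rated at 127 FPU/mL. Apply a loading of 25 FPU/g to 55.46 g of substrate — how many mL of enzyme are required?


V = dosage * m_sub / activity
V = 25 * 55.46 / 127
V = 10.9173 mL

10.9173 mL


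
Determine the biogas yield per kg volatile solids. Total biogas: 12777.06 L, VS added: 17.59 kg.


Y = V / VS
= 12777.06 / 17.59
= 726.3820 L/kg VS

726.3820 L/kg VS


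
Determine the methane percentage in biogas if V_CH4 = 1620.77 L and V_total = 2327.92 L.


CH4% = V_CH4 / V_total * 100
= 1620.77 / 2327.92 * 100
= 69.6231%

69.6231%


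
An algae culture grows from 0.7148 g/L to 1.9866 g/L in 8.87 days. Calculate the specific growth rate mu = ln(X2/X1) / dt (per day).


mu = ln(X2/X1) / dt
= ln(1.9866/0.7148) / 8.87
= 0.1152 per day

0.1152 per day


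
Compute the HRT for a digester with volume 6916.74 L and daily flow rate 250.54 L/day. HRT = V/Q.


HRT = V / Q
= 6916.74 / 250.54
= 27.6073 days

27.6073 days


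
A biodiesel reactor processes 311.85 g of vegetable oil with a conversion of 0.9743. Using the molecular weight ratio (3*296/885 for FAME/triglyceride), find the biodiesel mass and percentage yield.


m_FAME = oil * conv * (3 * 296 / 885) = oil * conv * (888/885)
= 311.85 * 0.9743 * 888 / 885
= 304.8654 g
Y = m_FAME / oil * 100 = conv * (888/885) * 100
= 0.9743 * 888 / 885 * 100
= 97.76%

304.8654 g FAME; Y = 97.76%


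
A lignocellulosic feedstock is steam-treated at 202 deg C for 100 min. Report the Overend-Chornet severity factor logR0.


logR0 = log10(t * exp((T - 100) / 14.75))
= log10(100 * exp((202 - 100) / 14.75))
= 5.0033

5.0033


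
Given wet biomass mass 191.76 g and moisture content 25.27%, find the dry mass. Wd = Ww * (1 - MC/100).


Wd = Ww * (1 - MC/100)
= 191.76 * (1 - 25.27/100)
= 143.3022 g

143.3022 g


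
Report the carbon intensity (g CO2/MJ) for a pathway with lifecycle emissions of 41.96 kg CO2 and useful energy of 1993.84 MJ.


CI = CO2 * 1000 / E
= 41.96 * 1000 / 1993.84
= 21.0448 g CO2/MJ

21.0448 g CO2/MJ


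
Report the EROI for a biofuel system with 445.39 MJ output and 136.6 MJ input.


EROI = E_out / E_in
= 445.39 / 136.6
= 3.2605

3.2605


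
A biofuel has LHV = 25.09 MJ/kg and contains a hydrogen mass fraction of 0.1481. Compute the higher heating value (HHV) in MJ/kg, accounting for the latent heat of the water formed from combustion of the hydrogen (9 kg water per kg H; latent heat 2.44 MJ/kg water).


HHV = LHV + H_frac * 9 * 2.44
= 25.09 + 0.1481 * 9 * 2.44
= 28.3423 MJ/kg

28.3423 MJ/kg


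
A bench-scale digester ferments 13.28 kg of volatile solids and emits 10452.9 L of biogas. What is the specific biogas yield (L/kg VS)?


Y = V / VS
= 10452.9 / 13.28
= 787.1160 L/kg VS

787.1160 L/kg VS


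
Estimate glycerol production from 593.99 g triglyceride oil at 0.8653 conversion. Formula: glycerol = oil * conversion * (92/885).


glycerol = oil * conv * (92/885)
= 593.99 * 0.8653 * 92 / 885
= 53.4306 g

53.4306 g


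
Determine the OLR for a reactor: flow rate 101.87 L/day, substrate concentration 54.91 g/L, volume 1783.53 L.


OLR = Q * S / V
= 101.87 * 54.91 / 1783.53
= 3.1363 g/L/day

3.1363 g/L/day


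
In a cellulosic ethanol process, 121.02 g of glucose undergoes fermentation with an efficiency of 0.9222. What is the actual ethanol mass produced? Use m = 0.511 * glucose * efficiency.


Actual ethanol: m = 0.511 * 121.02 * 0.9222
m = 57.0300 g

57.0300 g


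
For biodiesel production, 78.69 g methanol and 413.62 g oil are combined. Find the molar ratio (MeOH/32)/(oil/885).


Molar ratio = n_MeOH / n_oil = (MeOH/32) / (oil/885) = (MeOH * 885) / (32 * oil)
= (78.69 * 885) / (32 * 413.62)
= 5.2615

5.2615


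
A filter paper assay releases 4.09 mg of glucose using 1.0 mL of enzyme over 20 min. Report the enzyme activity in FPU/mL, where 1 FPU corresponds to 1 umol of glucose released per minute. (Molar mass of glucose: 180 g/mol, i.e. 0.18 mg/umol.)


Activity = glucose_mg / (0.18 mg/umol * V_mL * t_min)
= 4.09 / (0.18 * 1.0 * 20)
= 1.1361 FPU/mL

1.1361 FPU/mL


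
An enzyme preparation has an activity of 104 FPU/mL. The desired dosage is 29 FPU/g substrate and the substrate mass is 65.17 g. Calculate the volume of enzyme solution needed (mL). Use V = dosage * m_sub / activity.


V = dosage * m_sub / activity
V = 29 * 65.17 / 104
V = 18.1724 mL

18.1724 mL


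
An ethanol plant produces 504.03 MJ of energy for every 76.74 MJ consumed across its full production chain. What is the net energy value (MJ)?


NEV = E_out - E_in
= 504.03 - 76.74
= 427.2900 MJ

427.2900 MJ


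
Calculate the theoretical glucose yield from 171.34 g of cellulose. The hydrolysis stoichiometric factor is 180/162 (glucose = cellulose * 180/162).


glucose = cellulose * 180/162
= 171.34 * 180/162
= 190.3778 g

190.3778 g


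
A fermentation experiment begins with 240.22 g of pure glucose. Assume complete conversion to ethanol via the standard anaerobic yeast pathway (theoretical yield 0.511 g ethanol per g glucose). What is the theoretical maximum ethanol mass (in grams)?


Theoretical ethanol yield: m_EtOH = 0.511 * m_glucose
m_EtOH = 0.511 * 240.22 = 122.7524 g

122.7524 g


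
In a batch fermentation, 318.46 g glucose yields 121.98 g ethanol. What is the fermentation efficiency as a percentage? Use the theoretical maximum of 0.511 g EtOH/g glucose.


Fermentation efficiency = (actual / (0.511 * glucose)) * 100
= (121.98 / (0.511 * 318.46)) * 100
= 74.9571%

74.9571%


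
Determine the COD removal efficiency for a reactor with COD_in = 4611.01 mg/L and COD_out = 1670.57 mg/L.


eta = (COD_in - COD_out) / COD_in * 100
= (4611.01 - 1670.57) / 4611.01 * 100
= 63.7700%

63.7700%


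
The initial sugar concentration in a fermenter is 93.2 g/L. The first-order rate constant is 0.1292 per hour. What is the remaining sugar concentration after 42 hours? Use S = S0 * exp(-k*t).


S = S0 * exp(-k * t)
S = 93.2 * exp(-0.1292 * 42)
S = 0.4100 g/L

0.4100 g/L


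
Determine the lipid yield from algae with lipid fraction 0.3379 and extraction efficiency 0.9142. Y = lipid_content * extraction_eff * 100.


Y = lipid_content * extraction_eff * 100
= 0.3379 * 0.9142 * 100
= 30.8908%

30.8908%


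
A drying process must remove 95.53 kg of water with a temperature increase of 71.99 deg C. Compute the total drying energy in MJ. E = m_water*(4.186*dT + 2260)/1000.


E = m_water * (4.186 * dT + 2260) / 1000
= 95.53 * (4.186 * 71.99 + 2260) / 1000
= 244.6858 MJ

244.6858 MJ


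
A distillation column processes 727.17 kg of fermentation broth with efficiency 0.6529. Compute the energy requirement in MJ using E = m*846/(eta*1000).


E = m * 846 / (eta * 1000)
= 727.17 * 846 / (0.6529 * 1000)
= 942.2359 MJ

942.2359 MJ


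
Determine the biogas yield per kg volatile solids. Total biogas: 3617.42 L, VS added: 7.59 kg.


Y = V / VS
= 3617.42 / 7.59
= 476.6034 L/kg VS

476.6034 L/kg VS


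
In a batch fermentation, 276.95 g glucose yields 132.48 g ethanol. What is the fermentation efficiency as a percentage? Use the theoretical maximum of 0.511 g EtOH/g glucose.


Fermentation efficiency = (actual / (0.511 * glucose)) * 100
= (132.48 / (0.511 * 276.95)) * 100
= 93.6113%

93.6113%


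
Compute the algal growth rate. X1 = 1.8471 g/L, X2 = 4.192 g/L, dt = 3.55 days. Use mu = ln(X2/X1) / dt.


mu = ln(X2/X1) / dt
= ln(4.192/1.8471) / 3.55
= 0.2309 per day

0.2309 per day


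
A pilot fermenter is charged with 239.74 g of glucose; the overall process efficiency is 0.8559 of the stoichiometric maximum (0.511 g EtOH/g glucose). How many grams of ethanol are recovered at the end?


Actual ethanol: m = 0.511 * 239.74 * 0.8559
m = 104.8539 g

104.8539 g


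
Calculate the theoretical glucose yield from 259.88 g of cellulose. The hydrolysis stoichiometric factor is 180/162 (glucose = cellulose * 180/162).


glucose = cellulose * 180/162
= 259.88 * 180/162
= 288.7556 g

288.7556 g


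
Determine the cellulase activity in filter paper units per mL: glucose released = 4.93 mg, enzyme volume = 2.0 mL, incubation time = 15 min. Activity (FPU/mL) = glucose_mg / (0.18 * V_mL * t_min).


Activity = glucose_mg / (0.18 mg/umol * V_mL * t_min)
= 4.93 / (0.18 * 2.0 * 15)
= 0.9130 FPU/mL

0.9130 FPU/mL
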